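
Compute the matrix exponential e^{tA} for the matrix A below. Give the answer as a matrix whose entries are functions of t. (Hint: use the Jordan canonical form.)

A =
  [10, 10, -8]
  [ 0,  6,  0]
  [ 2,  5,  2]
e^{tA} =
  [4*t*exp(6*t) + exp(6*t), 10*t*exp(6*t), -8*t*exp(6*t)]
  [0, exp(6*t), 0]
  [2*t*exp(6*t), 5*t*exp(6*t), -4*t*exp(6*t) + exp(6*t)]

Strategy: write A = P · J · P⁻¹ where J is a Jordan canonical form, so e^{tA} = P · e^{tJ} · P⁻¹, and e^{tJ} can be computed block-by-block.

A has Jordan form
J =
  [6, 1, 0]
  [0, 6, 0]
  [0, 0, 6]
(up to reordering of blocks).

Per-block formulas:
  For a 2×2 Jordan block J_2(6): exp(t · J_2(6)) = e^(6t)·(I + t·N), where N is the 2×2 nilpotent shift.
  For a 1×1 block at λ = 6: exp(t · [6]) = [e^(6t)].

After assembling e^{tJ} and conjugating by P, we get:

e^{tA} =
  [4*t*exp(6*t) + exp(6*t), 10*t*exp(6*t), -8*t*exp(6*t)]
  [0, exp(6*t), 0]
  [2*t*exp(6*t), 5*t*exp(6*t), -4*t*exp(6*t) + exp(6*t)]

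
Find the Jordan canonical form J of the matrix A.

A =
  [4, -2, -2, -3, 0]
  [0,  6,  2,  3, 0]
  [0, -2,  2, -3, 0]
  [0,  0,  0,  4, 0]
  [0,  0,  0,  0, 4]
J_2(4) ⊕ J_1(4) ⊕ J_1(4) ⊕ J_1(4)

The characteristic polynomial is
  det(x·I − A) = x^5 - 20*x^4 + 160*x^3 - 640*x^2 + 1280*x - 1024 = (x - 4)^5

Eigenvalues and multiplicities (the geometric multiplicity of λ is n − rank(A − λI), which equals the number of Jordan blocks for λ):
  λ = 4: algebraic multiplicity = 5, geometric multiplicity = 4

Determining the block sizes for each eigenvalue:
  λ = 4: 4 blocks summing to 5 forces exactly one block of size 2 and the rest size 1 → block sizes [2, 1, 1, 1]

Assembling the blocks gives a Jordan form
J =
  [4, 1, 0, 0, 0]
  [0, 4, 0, 0, 0]
  [0, 0, 4, 0, 0]
  [0, 0, 0, 4, 0]
  [0, 0, 0, 0, 4]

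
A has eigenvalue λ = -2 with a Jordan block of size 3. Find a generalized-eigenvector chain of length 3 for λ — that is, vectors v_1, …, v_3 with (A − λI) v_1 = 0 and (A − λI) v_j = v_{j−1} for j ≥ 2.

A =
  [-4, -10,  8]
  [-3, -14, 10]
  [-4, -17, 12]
A Jordan chain for λ = -2 of length 3:
v_1 = (2, 2, 3)ᵀ
v_2 = (-2, -3, -4)ᵀ
v_3 = (1, 0, 0)ᵀ

Let N = A − (-2)·I. We want v_3 with N^3 v_3 = 0 but N^2 v_3 ≠ 0; then v_{j-1} := N · v_j for j = 3, …, 2.

Pick v_3 = (1, 0, 0)ᵀ.
Then v_2 = N · v_3 = (-2, -3, -4)ᵀ.
Then v_1 = N · v_2 = (2, 2, 3)ᵀ.

Sanity check: (A − (-2)·I) v_1 = (0, 0, 0)ᵀ = 0. ✓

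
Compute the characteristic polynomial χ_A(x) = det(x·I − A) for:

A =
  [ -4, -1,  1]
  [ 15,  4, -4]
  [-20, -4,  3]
x^3 - 3*x^2 + 3*x - 1

Expanding det(x·I − A) (e.g. by cofactor expansion or by noting that A is similar to its Jordan form J, which has the same characteristic polynomial as A) gives
  χ_A(x) = x^3 - 3*x^2 + 3*x - 1
which factors as (x - 1)^3. The eigenvalues (with algebraic multiplicities) are λ = 1 with multiplicity 3.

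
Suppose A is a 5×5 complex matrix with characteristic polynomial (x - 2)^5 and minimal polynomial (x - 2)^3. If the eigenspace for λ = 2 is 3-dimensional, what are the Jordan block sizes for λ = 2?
Block sizes for λ = 2: [3, 1, 1]

Step 1 — from the characteristic polynomial, algebraic multiplicity of λ = 2 is 5. From dim ker(A − (2)·I) = 3, there are exactly 3 Jordan blocks for λ = 2.
Step 2 — from the minimal polynomial, the factor (x − 2)^3 tells us the largest block for λ = 2 has size 3.
Step 3 — with total size 5, 3 blocks, and largest block 3, the block sizes (in nonincreasing order) are [3, 1, 1].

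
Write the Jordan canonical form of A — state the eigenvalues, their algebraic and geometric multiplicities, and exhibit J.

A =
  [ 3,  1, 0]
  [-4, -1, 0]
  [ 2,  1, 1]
J_2(1) ⊕ J_1(1)

The characteristic polynomial is
  det(x·I − A) = x^3 - 3*x^2 + 3*x - 1 = (x - 1)^3

Eigenvalues and multiplicities (the geometric multiplicity of λ is n − rank(A − λI), which equals the number of Jordan blocks for λ):
  λ = 1: algebraic multiplicity = 3, geometric multiplicity = 2

Determining the block sizes for each eigenvalue:
  λ = 1: 2 blocks summing to 3 forces exactly one block of size 2 and the rest size 1 → block sizes [2, 1]

Assembling the blocks gives a Jordan form
J =
  [1, 1, 0]
  [0, 1, 0]
  [0, 0, 1]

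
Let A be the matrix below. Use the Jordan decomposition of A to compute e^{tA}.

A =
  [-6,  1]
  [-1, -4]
e^{tA} =
  [-t*exp(-5*t) + exp(-5*t), t*exp(-5*t)]
  [-t*exp(-5*t), t*exp(-5*t) + exp(-5*t)]

Strategy: write A = P · J · P⁻¹ where J is a Jordan canonical form, so e^{tA} = P · e^{tJ} · P⁻¹, and e^{tJ} can be computed block-by-block.

A has Jordan form
J =
  [-5,  1]
  [ 0, -5]
(up to reordering of blocks).

Per-block formulas:
  For a 2×2 Jordan block J_2(-5): exp(t · J_2(-5)) = e^(-5t)·(I + t·N), where N is the 2×2 nilpotent shift.

After assembling e^{tJ} and conjugating by P, we get:

e^{tA} =
  [-t*exp(-5*t) + exp(-5*t), t*exp(-5*t)]
  [-t*exp(-5*t), t*exp(-5*t) + exp(-5*t)]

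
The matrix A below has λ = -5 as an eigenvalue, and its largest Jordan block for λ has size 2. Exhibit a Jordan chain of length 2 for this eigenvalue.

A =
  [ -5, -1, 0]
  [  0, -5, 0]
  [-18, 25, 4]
A Jordan chain for λ = -5 of length 2:
v_1 = (-2, 0, -4)ᵀ
v_2 = (3, 2, 0)ᵀ

Let N = A − (-5)·I. We want v_2 with N^2 v_2 = 0 but N^1 v_2 ≠ 0; then v_{j-1} := N · v_j for j = 2, …, 2.

Pick v_2 = (3, 2, 0)ᵀ.
Then v_1 = N · v_2 = (-2, 0, -4)ᵀ.

Sanity check: (A − (-5)·I) v_1 = (0, 0, 0)ᵀ = 0. ✓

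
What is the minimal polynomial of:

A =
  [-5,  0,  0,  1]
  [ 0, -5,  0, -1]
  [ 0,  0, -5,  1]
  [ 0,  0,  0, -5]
x^2 + 10*x + 25

The characteristic polynomial is χ_A(x) = (x + 5)^4, so the eigenvalues are known. The minimal polynomial is
  m_A(x) = Π_λ (x − λ)^{k_λ}
where k_λ is the size of the *largest* Jordan block for λ (equivalently, the smallest k with (A − λI)^k v = 0 for every generalised eigenvector v of λ).

  λ = -5: largest Jordan block has size 2, contributing (x + 5)^2

So m_A(x) = (x + 5)^2 = x^2 + 10*x + 25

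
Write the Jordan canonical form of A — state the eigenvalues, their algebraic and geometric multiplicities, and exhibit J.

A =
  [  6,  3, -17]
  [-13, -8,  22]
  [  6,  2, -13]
J_3(-5)

The characteristic polynomial is
  det(x·I − A) = x^3 + 15*x^2 + 75*x + 125 = (x + 5)^3

Eigenvalues and multiplicities (the geometric multiplicity of λ is n − rank(A − λI), which equals the number of Jordan blocks for λ):
  λ = -5: algebraic multiplicity = 3, geometric multiplicity = 1

Determining the block sizes for each eigenvalue:
  λ = -5: one block (gm = 1), so the single block has size am = 3 → block sizes [3]

Assembling the blocks gives a Jordan form
J =
  [-5,  1,  0]
  [ 0, -5,  1]
  [ 0,  0, -5]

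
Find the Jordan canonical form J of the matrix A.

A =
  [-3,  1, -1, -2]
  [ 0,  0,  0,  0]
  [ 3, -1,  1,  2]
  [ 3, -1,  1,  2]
J_2(0) ⊕ J_1(0) ⊕ J_1(0)

The characteristic polynomial is
  det(x·I − A) = x^4

Eigenvalues and multiplicities (the geometric multiplicity of λ is n − rank(A − λI), which equals the number of Jordan blocks for λ):
  λ = 0: algebraic multiplicity = 4, geometric multiplicity = 3

Determining the block sizes for each eigenvalue:
  λ = 0: 3 blocks summing to 4 forces exactly one block of size 2 and the rest size 1 → block sizes [2, 1, 1]

Assembling the blocks gives a Jordan form
J =
  [0, 1, 0, 0]
  [0, 0, 0, 0]
  [0, 0, 0, 0]
  [0, 0, 0, 0]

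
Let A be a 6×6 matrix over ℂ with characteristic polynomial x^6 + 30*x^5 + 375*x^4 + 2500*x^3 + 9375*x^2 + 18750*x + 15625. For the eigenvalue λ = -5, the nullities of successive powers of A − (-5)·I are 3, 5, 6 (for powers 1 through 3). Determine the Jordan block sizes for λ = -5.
Block sizes for λ = -5: [3, 2, 1]

From the dimensions of kernels of powers, the number of Jordan blocks of size at least j is d_j − d_{j−1} where d_j = dim ker(N^j) (with d_0 = 0). Computing the differences gives [3, 2, 1].
The number of blocks of size exactly k is (#blocks of size ≥ k) − (#blocks of size ≥ k + 1), so the partition is: 1 block(s) of size 1, 1 block(s) of size 2, 1 block(s) of size 3.
In nonincreasing order the block sizes are [3, 2, 1].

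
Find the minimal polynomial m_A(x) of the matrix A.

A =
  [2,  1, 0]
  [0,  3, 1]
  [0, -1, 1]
x^3 - 6*x^2 + 12*x - 8

The characteristic polynomial is χ_A(x) = (x - 2)^3, so the eigenvalues are known. The minimal polynomial is
  m_A(x) = Π_λ (x − λ)^{k_λ}
where k_λ is the size of the *largest* Jordan block for λ (equivalently, the smallest k with (A − λI)^k v = 0 for every generalised eigenvector v of λ).

  λ = 2: largest Jordan block has size 3, contributing (x − 2)^3

So m_A(x) = (x - 2)^3 = x^3 - 6*x^2 + 12*x - 8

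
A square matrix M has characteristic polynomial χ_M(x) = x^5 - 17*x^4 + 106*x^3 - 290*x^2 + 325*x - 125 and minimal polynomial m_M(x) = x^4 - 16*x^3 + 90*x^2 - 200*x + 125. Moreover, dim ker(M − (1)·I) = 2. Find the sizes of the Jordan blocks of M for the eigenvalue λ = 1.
Block sizes for λ = 1: [1, 1]

Step 1 — from the characteristic polynomial, algebraic multiplicity of λ = 1 is 2. From dim ker(M − (1)·I) = 2, there are exactly 2 Jordan blocks for λ = 1.
Step 2 — from the minimal polynomial, the factor (x − 1) tells us the largest block for λ = 1 has size 1.
Step 3 — with total size 2, 2 blocks, and largest block 1, the block sizes (in nonincreasing order) are [1, 1].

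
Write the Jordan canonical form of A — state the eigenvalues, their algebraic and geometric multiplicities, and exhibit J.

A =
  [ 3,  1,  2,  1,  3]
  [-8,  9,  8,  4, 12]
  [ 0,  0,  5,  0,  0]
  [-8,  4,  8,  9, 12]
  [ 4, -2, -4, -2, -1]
J_2(5) ⊕ J_1(5) ⊕ J_1(5) ⊕ J_1(5)

The characteristic polynomial is
  det(x·I − A) = x^5 - 25*x^4 + 250*x^3 - 1250*x^2 + 3125*x - 3125 = (x - 5)^5

Eigenvalues and multiplicities (the geometric multiplicity of λ is n − rank(A − λI), which equals the number of Jordan blocks for λ):
  λ = 5: algebraic multiplicity = 5, geometric multiplicity = 4

Determining the block sizes for each eigenvalue:
  λ = 5: 4 blocks summing to 5 forces exactly one block of size 2 and the rest size 1 → block sizes [2, 1, 1, 1]

Assembling the blocks gives a Jordan form
J =
  [5, 1, 0, 0, 0]
  [0, 5, 0, 0, 0]
  [0, 0, 5, 0, 0]
  [0, 0, 0, 5, 0]
  [0, 0, 0, 0, 5]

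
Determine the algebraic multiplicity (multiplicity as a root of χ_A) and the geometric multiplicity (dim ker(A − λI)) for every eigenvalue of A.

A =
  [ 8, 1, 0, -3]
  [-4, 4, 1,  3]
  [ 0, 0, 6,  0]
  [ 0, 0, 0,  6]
λ = 6: alg = 4, geom = 2

Step 1 — factor the characteristic polynomial to read off the algebraic multiplicities:
  χ_A(x) = (x - 6)^4

Step 2 — compute geometric multiplicities via the rank-nullity identity g(λ) = n − rank(A − λI):
  rank(A − (6)·I) = 2, so dim ker(A − (6)·I) = n − 2 = 2

Summary:
  λ = 6: algebraic multiplicity = 4, geometric multiplicity = 2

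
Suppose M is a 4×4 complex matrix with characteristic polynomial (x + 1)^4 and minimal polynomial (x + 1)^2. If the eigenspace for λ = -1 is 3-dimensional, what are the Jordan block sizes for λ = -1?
Block sizes for λ = -1: [2, 1, 1]

Step 1 — from the characteristic polynomial, algebraic multiplicity of λ = -1 is 4. From dim ker(M − (-1)·I) = 3, there are exactly 3 Jordan blocks for λ = -1.
Step 2 — from the minimal polynomial, the factor (x + 1)^2 tells us the largest block for λ = -1 has size 2.
Step 3 — with total size 4, 3 blocks, and largest block 2, the block sizes (in nonincreasing order) are [2, 1, 1].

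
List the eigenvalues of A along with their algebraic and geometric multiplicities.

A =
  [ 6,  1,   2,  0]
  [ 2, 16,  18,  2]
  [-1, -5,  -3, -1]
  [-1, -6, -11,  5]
λ = 6: alg = 4, geom = 2

Step 1 — factor the characteristic polynomial to read off the algebraic multiplicities:
  χ_A(x) = (x - 6)^4

Step 2 — compute geometric multiplicities via the rank-nullity identity g(λ) = n − rank(A − λI):
  rank(A − (6)·I) = 2, so dim ker(A − (6)·I) = n − 2 = 2

Summary:
  λ = 6: algebraic multiplicity = 4, geometric multiplicity = 2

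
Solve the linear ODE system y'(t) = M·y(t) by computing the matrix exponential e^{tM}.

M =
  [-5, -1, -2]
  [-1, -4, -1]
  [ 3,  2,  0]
e^{tM} =
  [-t^2*exp(-3*t)/2 - 2*t*exp(-3*t) + exp(-3*t), -t^2*exp(-3*t)/2 - t*exp(-3*t), -t^2*exp(-3*t)/2 - 2*t*exp(-3*t)]
  [-t*exp(-3*t), -t*exp(-3*t) + exp(-3*t), -t*exp(-3*t)]
  [t^2*exp(-3*t)/2 + 3*t*exp(-3*t), t^2*exp(-3*t)/2 + 2*t*exp(-3*t), t^2*exp(-3*t)/2 + 3*t*exp(-3*t) + exp(-3*t)]

Strategy: write M = P · J · P⁻¹ where J is a Jordan canonical form, so e^{tM} = P · e^{tJ} · P⁻¹, and e^{tJ} can be computed block-by-block.

M has Jordan form
J =
  [-3,  1,  0]
  [ 0, -3,  1]
  [ 0,  0, -3]
(up to reordering of blocks).

Per-block formulas:
  For a 3×3 Jordan block J_3(-3): exp(t · J_3(-3)) = e^(-3t)·(I + t·N + (t^2/2)·N^2), where N is the 3×3 nilpotent shift.

After assembling e^{tJ} and conjugating by P, we get:

e^{tM} =
  [-t^2*exp(-3*t)/2 - 2*t*exp(-3*t) + exp(-3*t), -t^2*exp(-3*t)/2 - t*exp(-3*t), -t^2*exp(-3*t)/2 - 2*t*exp(-3*t)]
  [-t*exp(-3*t), -t*exp(-3*t) + exp(-3*t), -t*exp(-3*t)]
  [t^2*exp(-3*t)/2 + 3*t*exp(-3*t), t^2*exp(-3*t)/2 + 2*t*exp(-3*t), t^2*exp(-3*t)/2 + 3*t*exp(-3*t) + exp(-3*t)]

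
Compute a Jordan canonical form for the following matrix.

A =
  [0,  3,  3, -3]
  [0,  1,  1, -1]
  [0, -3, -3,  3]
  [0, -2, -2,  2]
J_2(0) ⊕ J_1(0) ⊕ J_1(0)

The characteristic polynomial is
  det(x·I − A) = x^4

Eigenvalues and multiplicities (the geometric multiplicity of λ is n − rank(A − λI), which equals the number of Jordan blocks for λ):
  λ = 0: algebraic multiplicity = 4, geometric multiplicity = 3

Determining the block sizes for each eigenvalue:
  λ = 0: 3 blocks summing to 4 forces exactly one block of size 2 and the rest size 1 → block sizes [2, 1, 1]

Assembling the blocks gives a Jordan form
J =
  [0, 1, 0, 0]
  [0, 0, 0, 0]
  [0, 0, 0, 0]
  [0, 0, 0, 0]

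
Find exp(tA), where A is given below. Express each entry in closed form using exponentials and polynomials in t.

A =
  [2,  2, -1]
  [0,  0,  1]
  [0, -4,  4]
e^{tA} =
  [exp(2*t), 2*t*exp(2*t), -t*exp(2*t)]
  [0, -2*t*exp(2*t) + exp(2*t), t*exp(2*t)]
  [0, -4*t*exp(2*t), 2*t*exp(2*t) + exp(2*t)]

Strategy: write A = P · J · P⁻¹ where J is a Jordan canonical form, so e^{tA} = P · e^{tJ} · P⁻¹, and e^{tJ} can be computed block-by-block.

A has Jordan form
J =
  [2, 1, 0]
  [0, 2, 0]
  [0, 0, 2]
(up to reordering of blocks).

Per-block formulas:
  For a 2×2 Jordan block J_2(2): exp(t · J_2(2)) = e^(2t)·(I + t·N), where N is the 2×2 nilpotent shift.
  For a 1×1 block at λ = 2: exp(t · [2]) = [e^(2t)].

After assembling e^{tJ} and conjugating by P, we get:

e^{tA} =
  [exp(2*t), 2*t*exp(2*t), -t*exp(2*t)]
  [0, -2*t*exp(2*t) + exp(2*t), t*exp(2*t)]
  [0, -4*t*exp(2*t), 2*t*exp(2*t) + exp(2*t)]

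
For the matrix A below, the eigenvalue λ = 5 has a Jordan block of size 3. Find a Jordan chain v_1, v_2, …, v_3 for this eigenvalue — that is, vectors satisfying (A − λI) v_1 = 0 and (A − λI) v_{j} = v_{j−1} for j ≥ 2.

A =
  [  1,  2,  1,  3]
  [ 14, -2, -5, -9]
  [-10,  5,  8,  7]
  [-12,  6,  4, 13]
A Jordan chain for λ = 5 of length 3:
v_1 = (-2, 4, -4, -4)ᵀ
v_2 = (-4, 14, -10, -12)ᵀ
v_3 = (1, 0, 0, 0)ᵀ

Let N = A − (5)·I. We want v_3 with N^3 v_3 = 0 but N^2 v_3 ≠ 0; then v_{j-1} := N · v_j for j = 3, …, 2.

Pick v_3 = (1, 0, 0, 0)ᵀ.
Then v_2 = N · v_3 = (-4, 14, -10, -12)ᵀ.
Then v_1 = N · v_2 = (-2, 4, -4, -4)ᵀ.

Sanity check: (A − (5)·I) v_1 = (0, 0, 0, 0)ᵀ = 0. ✓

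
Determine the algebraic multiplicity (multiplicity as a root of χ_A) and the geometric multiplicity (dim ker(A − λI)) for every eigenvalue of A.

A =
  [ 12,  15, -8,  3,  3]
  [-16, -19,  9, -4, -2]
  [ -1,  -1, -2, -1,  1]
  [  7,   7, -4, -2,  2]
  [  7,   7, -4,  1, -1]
λ = -3: alg = 4, geom = 2; λ = 0: alg = 1, geom = 1

Step 1 — factor the characteristic polynomial to read off the algebraic multiplicities:
  χ_A(x) = x*(x + 3)^4

Step 2 — compute geometric multiplicities via the rank-nullity identity g(λ) = n − rank(A − λI):
  rank(A − (-3)·I) = 3, so dim ker(A − (-3)·I) = n − 3 = 2
  rank(A − (0)·I) = 4, so dim ker(A − (0)·I) = n − 4 = 1

Summary:
  λ = -3: algebraic multiplicity = 4, geometric multiplicity = 2
  λ = 0: algebraic multiplicity = 1, geometric multiplicity = 1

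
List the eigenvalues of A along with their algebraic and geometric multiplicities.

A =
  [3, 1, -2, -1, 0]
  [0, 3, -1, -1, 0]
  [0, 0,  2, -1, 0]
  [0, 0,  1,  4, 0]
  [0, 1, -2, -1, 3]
λ = 3: alg = 5, geom = 3

Step 1 — factor the characteristic polynomial to read off the algebraic multiplicities:
  χ_A(x) = (x - 3)^5

Step 2 — compute geometric multiplicities via the rank-nullity identity g(λ) = n − rank(A − λI):
  rank(A − (3)·I) = 2, so dim ker(A − (3)·I) = n − 2 = 3

Summary:
  λ = 3: algebraic multiplicity = 5, geometric multiplicity = 3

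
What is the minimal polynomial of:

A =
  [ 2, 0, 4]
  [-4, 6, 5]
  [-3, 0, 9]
x^3 - 17*x^2 + 96*x - 180

The characteristic polynomial is χ_A(x) = (x - 6)^2*(x - 5), so the eigenvalues are known. The minimal polynomial is
  m_A(x) = Π_λ (x − λ)^{k_λ}
where k_λ is the size of the *largest* Jordan block for λ (equivalently, the smallest k with (A − λI)^k v = 0 for every generalised eigenvector v of λ).

  λ = 5: largest Jordan block has size 1, contributing (x − 5)
  λ = 6: largest Jordan block has size 2, contributing (x − 6)^2

So m_A(x) = (x - 6)^2*(x - 5) = x^3 - 17*x^2 + 96*x - 180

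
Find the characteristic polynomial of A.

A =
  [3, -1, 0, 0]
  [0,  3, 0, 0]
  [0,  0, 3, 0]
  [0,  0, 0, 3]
x^4 - 12*x^3 + 54*x^2 - 108*x + 81

Expanding det(x·I − A) (e.g. by cofactor expansion or by noting that A is similar to its Jordan form J, which has the same characteristic polynomial as A) gives
  χ_A(x) = x^4 - 12*x^3 + 54*x^2 - 108*x + 81
which factors as (x - 3)^4. The eigenvalues (with algebraic multiplicities) are λ = 3 with multiplicity 4.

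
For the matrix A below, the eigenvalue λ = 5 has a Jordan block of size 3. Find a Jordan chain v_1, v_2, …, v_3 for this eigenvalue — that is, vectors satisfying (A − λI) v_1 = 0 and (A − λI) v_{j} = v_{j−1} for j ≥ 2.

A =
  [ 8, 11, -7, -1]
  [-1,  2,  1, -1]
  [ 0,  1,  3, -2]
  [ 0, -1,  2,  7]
A Jordan chain for λ = 5 of length 3:
v_1 = (-2, 0, -1, 1)ᵀ
v_2 = (3, -1, 0, 0)ᵀ
v_3 = (1, 0, 0, 0)ᵀ

Let N = A − (5)·I. We want v_3 with N^3 v_3 = 0 but N^2 v_3 ≠ 0; then v_{j-1} := N · v_j for j = 3, …, 2.

Pick v_3 = (1, 0, 0, 0)ᵀ.
Then v_2 = N · v_3 = (3, -1, 0, 0)ᵀ.
Then v_1 = N · v_2 = (-2, 0, -1, 1)ᵀ.

Sanity check: (A − (5)·I) v_1 = (0, 0, 0, 0)ᵀ = 0. ✓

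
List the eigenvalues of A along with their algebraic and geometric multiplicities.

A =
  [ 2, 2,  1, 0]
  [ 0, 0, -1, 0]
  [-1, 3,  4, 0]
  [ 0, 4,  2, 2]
λ = 2: alg = 4, geom = 2

Step 1 — factor the characteristic polynomial to read off the algebraic multiplicities:
  χ_A(x) = (x - 2)^4

Step 2 — compute geometric multiplicities via the rank-nullity identity g(λ) = n − rank(A − λI):
  rank(A − (2)·I) = 2, so dim ker(A − (2)·I) = n − 2 = 2

Summary:
  λ = 2: algebraic multiplicity = 4, geometric multiplicity = 2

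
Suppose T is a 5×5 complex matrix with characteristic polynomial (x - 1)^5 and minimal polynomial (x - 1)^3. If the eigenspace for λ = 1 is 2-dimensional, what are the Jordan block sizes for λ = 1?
Block sizes for λ = 1: [3, 2]

Step 1 — from the characteristic polynomial, algebraic multiplicity of λ = 1 is 5. From dim ker(T − (1)·I) = 2, there are exactly 2 Jordan blocks for λ = 1.
Step 2 — from the minimal polynomial, the factor (x − 1)^3 tells us the largest block for λ = 1 has size 3.
Step 3 — with total size 5, 2 blocks, and largest block 3, the block sizes (in nonincreasing order) are [3, 2].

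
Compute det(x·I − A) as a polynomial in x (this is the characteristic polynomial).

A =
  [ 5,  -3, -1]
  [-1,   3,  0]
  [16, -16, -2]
x^3 - 6*x^2 + 12*x - 8

Expanding det(x·I − A) (e.g. by cofactor expansion or by noting that A is similar to its Jordan form J, which has the same characteristic polynomial as A) gives
  χ_A(x) = x^3 - 6*x^2 + 12*x - 8
which factors as (x - 2)^3. The eigenvalues (with algebraic multiplicities) are λ = 2 with multiplicity 3.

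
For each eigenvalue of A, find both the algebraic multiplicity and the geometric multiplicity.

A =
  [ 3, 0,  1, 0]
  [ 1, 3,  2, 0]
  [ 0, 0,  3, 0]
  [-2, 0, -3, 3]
λ = 3: alg = 4, geom = 2

Step 1 — factor the characteristic polynomial to read off the algebraic multiplicities:
  χ_A(x) = (x - 3)^4

Step 2 — compute geometric multiplicities via the rank-nullity identity g(λ) = n − rank(A − λI):
  rank(A − (3)·I) = 2, so dim ker(A − (3)·I) = n − 2 = 2

Summary:
  λ = 3: algebraic multiplicity = 4, geometric multiplicity = 2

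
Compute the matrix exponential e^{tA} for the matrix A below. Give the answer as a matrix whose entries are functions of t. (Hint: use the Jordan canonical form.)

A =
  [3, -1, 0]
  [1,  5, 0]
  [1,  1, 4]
e^{tA} =
  [-t*exp(4*t) + exp(4*t), -t*exp(4*t), 0]
  [t*exp(4*t), t*exp(4*t) + exp(4*t), 0]
  [t*exp(4*t), t*exp(4*t), exp(4*t)]

Strategy: write A = P · J · P⁻¹ where J is a Jordan canonical form, so e^{tA} = P · e^{tJ} · P⁻¹, and e^{tJ} can be computed block-by-block.

A has Jordan form
J =
  [4, 1, 0]
  [0, 4, 0]
  [0, 0, 4]
(up to reordering of blocks).

Per-block formulas:
  For a 1×1 block at λ = 4: exp(t · [4]) = [e^(4t)].
  For a 2×2 Jordan block J_2(4): exp(t · J_2(4)) = e^(4t)·(I + t·N), where N is the 2×2 nilpotent shift.

After assembling e^{tJ} and conjugating by P, we get:

e^{tA} =
  [-t*exp(4*t) + exp(4*t), -t*exp(4*t), 0]
  [t*exp(4*t), t*exp(4*t) + exp(4*t), 0]
  [t*exp(4*t), t*exp(4*t), exp(4*t)]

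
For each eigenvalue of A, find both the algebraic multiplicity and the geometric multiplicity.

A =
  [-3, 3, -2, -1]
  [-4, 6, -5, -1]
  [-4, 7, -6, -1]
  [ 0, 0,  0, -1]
λ = -1: alg = 4, geom = 2

Step 1 — factor the characteristic polynomial to read off the algebraic multiplicities:
  χ_A(x) = (x + 1)^4

Step 2 — compute geometric multiplicities via the rank-nullity identity g(λ) = n − rank(A − λI):
  rank(A − (-1)·I) = 2, so dim ker(A − (-1)·I) = n − 2 = 2

Summary:
  λ = -1: algebraic multiplicity = 4, geometric multiplicity = 2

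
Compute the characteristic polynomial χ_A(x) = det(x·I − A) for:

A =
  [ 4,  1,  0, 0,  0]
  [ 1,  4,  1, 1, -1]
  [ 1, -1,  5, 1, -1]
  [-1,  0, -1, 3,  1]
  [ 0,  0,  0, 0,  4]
x^5 - 20*x^4 + 160*x^3 - 640*x^2 + 1280*x - 1024

Expanding det(x·I − A) (e.g. by cofactor expansion or by noting that A is similar to its Jordan form J, which has the same characteristic polynomial as A) gives
  χ_A(x) = x^5 - 20*x^4 + 160*x^3 - 640*x^2 + 1280*x - 1024
which factors as (x - 4)^5. The eigenvalues (with algebraic multiplicities) are λ = 4 with multiplicity 5.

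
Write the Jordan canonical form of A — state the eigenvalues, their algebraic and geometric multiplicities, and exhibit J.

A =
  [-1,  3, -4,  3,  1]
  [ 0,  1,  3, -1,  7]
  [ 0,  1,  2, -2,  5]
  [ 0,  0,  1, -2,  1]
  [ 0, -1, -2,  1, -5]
J_3(-1) ⊕ J_2(-1)

The characteristic polynomial is
  det(x·I − A) = x^5 + 5*x^4 + 10*x^3 + 10*x^2 + 5*x + 1 = (x + 1)^5

Eigenvalues and multiplicities (the geometric multiplicity of λ is n − rank(A − λI), which equals the number of Jordan blocks for λ):
  λ = -1: algebraic multiplicity = 5, geometric multiplicity = 2

Determining the block sizes for each eigenvalue:
  λ = -1: with am = 5 and gm = 2, the partition is not yet determined (e.g. several partitions of 5 into 2 parts exist). Let N = A − (-1)·I. Computing rank(N^1) = 3, rank(N^2) = 1, rank(N^3) = 0; the number of blocks of size ≥ j is rank(N^{j−1}) − rank(N^j), giving [2, 2, 1]. So we have 1 block(s) of size 3, 1 block(s) of size 2 → block sizes [3, 2]

Assembling the blocks gives a Jordan form
J =
  [-1,  1,  0,  0,  0]
  [ 0, -1,  1,  0,  0]
  [ 0,  0, -1,  0,  0]
  [ 0,  0,  0, -1,  1]
  [ 0,  0,  0,  0, -1]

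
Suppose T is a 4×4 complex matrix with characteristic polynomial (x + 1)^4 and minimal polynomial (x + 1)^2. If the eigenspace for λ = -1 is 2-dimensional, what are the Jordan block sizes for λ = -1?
Block sizes for λ = -1: [2, 2]

Step 1 — from the characteristic polynomial, algebraic multiplicity of λ = -1 is 4. From dim ker(T − (-1)·I) = 2, there are exactly 2 Jordan blocks for λ = -1.
Step 2 — from the minimal polynomial, the factor (x + 1)^2 tells us the largest block for λ = -1 has size 2.
Step 3 — with total size 4, 2 blocks, and largest block 2, the block sizes (in nonincreasing order) are [2, 2].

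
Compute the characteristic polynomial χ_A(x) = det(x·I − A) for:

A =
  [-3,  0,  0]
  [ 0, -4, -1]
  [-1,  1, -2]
x^3 + 9*x^2 + 27*x + 27

Expanding det(x·I − A) (e.g. by cofactor expansion or by noting that A is similar to its Jordan form J, which has the same characteristic polynomial as A) gives
  χ_A(x) = x^3 + 9*x^2 + 27*x + 27
which factors as (x + 3)^3. The eigenvalues (with algebraic multiplicities) are λ = -3 with multiplicity 3.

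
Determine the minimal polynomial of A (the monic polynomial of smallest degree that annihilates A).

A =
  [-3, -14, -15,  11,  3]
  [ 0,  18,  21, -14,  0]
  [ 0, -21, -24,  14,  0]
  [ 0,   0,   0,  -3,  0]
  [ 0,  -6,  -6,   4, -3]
x^3 + 9*x^2 + 27*x + 27

The characteristic polynomial is χ_A(x) = (x + 3)^5, so the eigenvalues are known. The minimal polynomial is
  m_A(x) = Π_λ (x − λ)^{k_λ}
where k_λ is the size of the *largest* Jordan block for λ (equivalently, the smallest k with (A − λI)^k v = 0 for every generalised eigenvector v of λ).

  λ = -3: largest Jordan block has size 3, contributing (x + 3)^3

So m_A(x) = (x + 3)^3 = x^3 + 9*x^2 + 27*x + 27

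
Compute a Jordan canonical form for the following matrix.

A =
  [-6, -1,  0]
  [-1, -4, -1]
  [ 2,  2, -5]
J_3(-5)

The characteristic polynomial is
  det(x·I − A) = x^3 + 15*x^2 + 75*x + 125 = (x + 5)^3

Eigenvalues and multiplicities (the geometric multiplicity of λ is n − rank(A − λI), which equals the number of Jordan blocks for λ):
  λ = -5: algebraic multiplicity = 3, geometric multiplicity = 1

Determining the block sizes for each eigenvalue:
  λ = -5: one block (gm = 1), so the single block has size am = 3 → block sizes [3]

Assembling the blocks gives a Jordan form
J =
  [-5,  1,  0]
  [ 0, -5,  1]
  [ 0,  0, -5]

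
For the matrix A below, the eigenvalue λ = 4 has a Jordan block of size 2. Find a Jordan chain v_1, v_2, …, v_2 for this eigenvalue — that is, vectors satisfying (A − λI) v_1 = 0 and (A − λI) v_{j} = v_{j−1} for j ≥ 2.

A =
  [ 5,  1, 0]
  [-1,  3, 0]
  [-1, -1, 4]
A Jordan chain for λ = 4 of length 2:
v_1 = (1, -1, -1)ᵀ
v_2 = (1, 0, 0)ᵀ

Let N = A − (4)·I. We want v_2 with N^2 v_2 = 0 but N^1 v_2 ≠ 0; then v_{j-1} := N · v_j for j = 2, …, 2.

Pick v_2 = (1, 0, 0)ᵀ.
Then v_1 = N · v_2 = (1, -1, -1)ᵀ.

Sanity check: (A − (4)·I) v_1 = (0, 0, 0)ᵀ = 0. ✓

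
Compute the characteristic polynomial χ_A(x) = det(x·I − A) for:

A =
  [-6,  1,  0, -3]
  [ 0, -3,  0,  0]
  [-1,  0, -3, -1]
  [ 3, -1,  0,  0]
x^4 + 12*x^3 + 54*x^2 + 108*x + 81

Expanding det(x·I − A) (e.g. by cofactor expansion or by noting that A is similar to its Jordan form J, which has the same characteristic polynomial as A) gives
  χ_A(x) = x^4 + 12*x^3 + 54*x^2 + 108*x + 81
which factors as (x + 3)^4. The eigenvalues (with algebraic multiplicities) are λ = -3 with multiplicity 4.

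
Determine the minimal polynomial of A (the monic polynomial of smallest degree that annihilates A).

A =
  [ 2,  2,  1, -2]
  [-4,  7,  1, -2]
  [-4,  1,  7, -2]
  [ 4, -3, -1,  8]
x^3 - 18*x^2 + 108*x - 216

The characteristic polynomial is χ_A(x) = (x - 6)^4, so the eigenvalues are known. The minimal polynomial is
  m_A(x) = Π_λ (x − λ)^{k_λ}
where k_λ is the size of the *largest* Jordan block for λ (equivalently, the smallest k with (A − λI)^k v = 0 for every generalised eigenvector v of λ).

  λ = 6: largest Jordan block has size 3, contributing (x − 6)^3

So m_A(x) = (x - 6)^3 = x^3 - 18*x^2 + 108*x - 216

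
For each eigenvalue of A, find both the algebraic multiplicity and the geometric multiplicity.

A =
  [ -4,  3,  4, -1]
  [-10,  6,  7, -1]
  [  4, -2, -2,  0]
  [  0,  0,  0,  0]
λ = 0: alg = 4, geom = 2

Step 1 — factor the characteristic polynomial to read off the algebraic multiplicities:
  χ_A(x) = x^4

Step 2 — compute geometric multiplicities via the rank-nullity identity g(λ) = n − rank(A − λI):
  rank(A − (0)·I) = 2, so dim ker(A − (0)·I) = n − 2 = 2

Summary:
  λ = 0: algebraic multiplicity = 4, geometric multiplicity = 2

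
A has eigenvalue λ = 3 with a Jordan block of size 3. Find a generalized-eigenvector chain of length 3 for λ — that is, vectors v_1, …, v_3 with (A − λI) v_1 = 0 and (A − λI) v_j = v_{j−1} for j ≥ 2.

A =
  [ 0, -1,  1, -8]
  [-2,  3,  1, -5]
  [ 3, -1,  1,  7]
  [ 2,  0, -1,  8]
A Jordan chain for λ = 3 of length 3:
v_1 = (-2, -1, 1, 1)ᵀ
v_2 = (-3, -2, 3, 2)ᵀ
v_3 = (1, 0, 0, 0)ᵀ

Let N = A − (3)·I. We want v_3 with N^3 v_3 = 0 but N^2 v_3 ≠ 0; then v_{j-1} := N · v_j for j = 3, …, 2.

Pick v_3 = (1, 0, 0, 0)ᵀ.
Then v_2 = N · v_3 = (-3, -2, 3, 2)ᵀ.
Then v_1 = N · v_2 = (-2, -1, 1, 1)ᵀ.

Sanity check: (A − (3)·I) v_1 = (0, 0, 0, 0)ᵀ = 0. ✓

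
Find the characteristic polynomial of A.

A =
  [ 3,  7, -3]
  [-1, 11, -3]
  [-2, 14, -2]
x^3 - 12*x^2 + 48*x - 64

Expanding det(x·I − A) (e.g. by cofactor expansion or by noting that A is similar to its Jordan form J, which has the same characteristic polynomial as A) gives
  χ_A(x) = x^3 - 12*x^2 + 48*x - 64
which factors as (x - 4)^3. The eigenvalues (with algebraic multiplicities) are λ = 4 with multiplicity 3.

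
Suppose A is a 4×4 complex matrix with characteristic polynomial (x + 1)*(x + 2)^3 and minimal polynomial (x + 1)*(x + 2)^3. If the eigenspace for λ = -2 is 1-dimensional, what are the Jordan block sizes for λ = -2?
Block sizes for λ = -2: [3]

Step 1 — from the characteristic polynomial, algebraic multiplicity of λ = -2 is 3. From dim ker(A − (-2)·I) = 1, there are exactly 1 Jordan blocks for λ = -2.
Step 2 — from the minimal polynomial, the factor (x + 2)^3 tells us the largest block for λ = -2 has size 3.
Step 3 — with total size 3, 1 blocks, and largest block 3, the block sizes (in nonincreasing order) are [3].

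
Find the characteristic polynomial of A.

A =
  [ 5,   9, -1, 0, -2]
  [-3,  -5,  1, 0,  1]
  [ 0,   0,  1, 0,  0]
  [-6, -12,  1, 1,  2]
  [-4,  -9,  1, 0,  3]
x^5 - 5*x^4 + 10*x^3 - 10*x^2 + 5*x - 1

Expanding det(x·I − A) (e.g. by cofactor expansion or by noting that A is similar to its Jordan form J, which has the same characteristic polynomial as A) gives
  χ_A(x) = x^5 - 5*x^4 + 10*x^3 - 10*x^2 + 5*x - 1
which factors as (x - 1)^5. The eigenvalues (with algebraic multiplicities) are λ = 1 with multiplicity 5.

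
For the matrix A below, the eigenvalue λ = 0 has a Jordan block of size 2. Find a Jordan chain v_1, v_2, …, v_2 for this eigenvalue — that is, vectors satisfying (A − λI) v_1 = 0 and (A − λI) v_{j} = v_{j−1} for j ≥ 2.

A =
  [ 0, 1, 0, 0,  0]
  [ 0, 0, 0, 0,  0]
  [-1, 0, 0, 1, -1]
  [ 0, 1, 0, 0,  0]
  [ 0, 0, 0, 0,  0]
A Jordan chain for λ = 0 of length 2:
v_1 = (0, 0, -1, 0, 0)ᵀ
v_2 = (1, 0, 0, 0, 0)ᵀ

Let N = A − (0)·I. We want v_2 with N^2 v_2 = 0 but N^1 v_2 ≠ 0; then v_{j-1} := N · v_j for j = 2, …, 2.

Pick v_2 = (1, 0, 0, 0, 0)ᵀ.
Then v_1 = N · v_2 = (0, 0, -1, 0, 0)ᵀ.

Sanity check: (A − (0)·I) v_1 = (0, 0, 0, 0, 0)ᵀ = 0. ✓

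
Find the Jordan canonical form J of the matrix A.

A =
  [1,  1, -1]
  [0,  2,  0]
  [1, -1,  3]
J_2(2) ⊕ J_1(2)

The characteristic polynomial is
  det(x·I − A) = x^3 - 6*x^2 + 12*x - 8 = (x - 2)^3

Eigenvalues and multiplicities (the geometric multiplicity of λ is n − rank(A − λI), which equals the number of Jordan blocks for λ):
  λ = 2: algebraic multiplicity = 3, geometric multiplicity = 2

Determining the block sizes for each eigenvalue:
  λ = 2: 2 blocks summing to 3 forces exactly one block of size 2 and the rest size 1 → block sizes [2, 1]

Assembling the blocks gives a Jordan form
J =
  [2, 1, 0]
  [0, 2, 0]
  [0, 0, 2]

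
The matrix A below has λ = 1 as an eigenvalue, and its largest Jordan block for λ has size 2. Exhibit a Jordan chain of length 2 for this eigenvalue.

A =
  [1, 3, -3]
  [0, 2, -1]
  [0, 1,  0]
A Jordan chain for λ = 1 of length 2:
v_1 = (3, 1, 1)ᵀ
v_2 = (0, 1, 0)ᵀ

Let N = A − (1)·I. We want v_2 with N^2 v_2 = 0 but N^1 v_2 ≠ 0; then v_{j-1} := N · v_j for j = 2, …, 2.

Pick v_2 = (0, 1, 0)ᵀ.
Then v_1 = N · v_2 = (3, 1, 1)ᵀ.

Sanity check: (A − (1)·I) v_1 = (0, 0, 0)ᵀ = 0. ✓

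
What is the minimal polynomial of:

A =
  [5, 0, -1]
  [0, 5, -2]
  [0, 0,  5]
x^2 - 10*x + 25

The characteristic polynomial is χ_A(x) = (x - 5)^3, so the eigenvalues are known. The minimal polynomial is
  m_A(x) = Π_λ (x − λ)^{k_λ}
where k_λ is the size of the *largest* Jordan block for λ (equivalently, the smallest k with (A − λI)^k v = 0 for every generalised eigenvector v of λ).

  λ = 5: largest Jordan block has size 2, contributing (x − 5)^2

So m_A(x) = (x - 5)^2 = x^2 - 10*x + 25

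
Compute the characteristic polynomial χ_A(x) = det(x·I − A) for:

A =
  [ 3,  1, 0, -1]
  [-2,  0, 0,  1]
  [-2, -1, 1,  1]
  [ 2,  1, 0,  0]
x^4 - 4*x^3 + 6*x^2 - 4*x + 1

Expanding det(x·I − A) (e.g. by cofactor expansion or by noting that A is similar to its Jordan form J, which has the same characteristic polynomial as A) gives
  χ_A(x) = x^4 - 4*x^3 + 6*x^2 - 4*x + 1
which factors as (x - 1)^4. The eigenvalues (with algebraic multiplicities) are λ = 1 with multiplicity 4.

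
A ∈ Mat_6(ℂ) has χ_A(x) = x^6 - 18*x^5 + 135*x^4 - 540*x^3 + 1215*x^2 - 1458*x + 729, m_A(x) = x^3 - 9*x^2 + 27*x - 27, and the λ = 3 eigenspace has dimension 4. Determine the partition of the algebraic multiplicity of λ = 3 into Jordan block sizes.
Block sizes for λ = 3: [3, 1, 1, 1]

Step 1 — from the characteristic polynomial, algebraic multiplicity of λ = 3 is 6. From dim ker(A − (3)·I) = 4, there are exactly 4 Jordan blocks for λ = 3.
Step 2 — from the minimal polynomial, the factor (x − 3)^3 tells us the largest block for λ = 3 has size 3.
Step 3 — with total size 6, 4 blocks, and largest block 3, the block sizes (in nonincreasing order) are [3, 1, 1, 1].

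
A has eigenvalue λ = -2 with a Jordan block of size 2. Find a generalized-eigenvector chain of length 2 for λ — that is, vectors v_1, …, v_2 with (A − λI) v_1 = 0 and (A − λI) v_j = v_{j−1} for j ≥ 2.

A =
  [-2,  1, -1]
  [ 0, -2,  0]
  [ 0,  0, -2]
A Jordan chain for λ = -2 of length 2:
v_1 = (1, 0, 0)ᵀ
v_2 = (0, 1, 0)ᵀ

Let N = A − (-2)·I. We want v_2 with N^2 v_2 = 0 but N^1 v_2 ≠ 0; then v_{j-1} := N · v_j for j = 2, …, 2.

Pick v_2 = (0, 1, 0)ᵀ.
Then v_1 = N · v_2 = (1, 0, 0)ᵀ.

Sanity check: (A − (-2)·I) v_1 = (0, 0, 0)ᵀ = 0. ✓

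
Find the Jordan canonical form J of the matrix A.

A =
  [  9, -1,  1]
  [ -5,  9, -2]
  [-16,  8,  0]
J_3(6)

The characteristic polynomial is
  det(x·I − A) = x^3 - 18*x^2 + 108*x - 216 = (x - 6)^3

Eigenvalues and multiplicities (the geometric multiplicity of λ is n − rank(A − λI), which equals the number of Jordan blocks for λ):
  λ = 6: algebraic multiplicity = 3, geometric multiplicity = 1

Determining the block sizes for each eigenvalue:
  λ = 6: one block (gm = 1), so the single block has size am = 3 → block sizes [3]

Assembling the blocks gives a Jordan form
J =
  [6, 1, 0]
  [0, 6, 1]
  [0, 0, 6]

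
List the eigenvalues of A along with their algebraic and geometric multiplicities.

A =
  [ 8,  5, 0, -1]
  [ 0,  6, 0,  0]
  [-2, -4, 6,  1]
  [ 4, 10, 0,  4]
λ = 6: alg = 4, geom = 2

Step 1 — factor the characteristic polynomial to read off the algebraic multiplicities:
  χ_A(x) = (x - 6)^4

Step 2 — compute geometric multiplicities via the rank-nullity identity g(λ) = n − rank(A − λI):
  rank(A − (6)·I) = 2, so dim ker(A − (6)·I) = n − 2 = 2

Summary:
  λ = 6: algebraic multiplicity = 4, geometric multiplicity = 2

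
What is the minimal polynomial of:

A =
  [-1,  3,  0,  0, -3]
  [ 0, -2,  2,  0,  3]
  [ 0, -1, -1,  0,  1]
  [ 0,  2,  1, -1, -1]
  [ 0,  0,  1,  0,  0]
x^3 + 3*x^2 + 3*x + 1

The characteristic polynomial is χ_A(x) = (x + 1)^5, so the eigenvalues are known. The minimal polynomial is
  m_A(x) = Π_λ (x − λ)^{k_λ}
where k_λ is the size of the *largest* Jordan block for λ (equivalently, the smallest k with (A − λI)^k v = 0 for every generalised eigenvector v of λ).

  λ = -1: largest Jordan block has size 3, contributing (x + 1)^3

So m_A(x) = (x + 1)^3 = x^3 + 3*x^2 + 3*x + 1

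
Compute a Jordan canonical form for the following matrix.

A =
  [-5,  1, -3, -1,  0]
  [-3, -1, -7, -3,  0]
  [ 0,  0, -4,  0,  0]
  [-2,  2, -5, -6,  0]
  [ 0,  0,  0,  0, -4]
J_3(-4) ⊕ J_1(-4) ⊕ J_1(-4)

The characteristic polynomial is
  det(x·I − A) = x^5 + 20*x^4 + 160*x^3 + 640*x^2 + 1280*x + 1024 = (x + 4)^5

Eigenvalues and multiplicities (the geometric multiplicity of λ is n − rank(A − λI), which equals the number of Jordan blocks for λ):
  λ = -4: algebraic multiplicity = 5, geometric multiplicity = 3

Determining the block sizes for each eigenvalue:
  λ = -4: with am = 5 and gm = 3, the partition is not yet determined (e.g. several partitions of 5 into 3 parts exist). Let N = A − (-4)·I. Computing rank(N^1) = 2, rank(N^2) = 1, rank(N^3) = 0; the number of blocks of size ≥ j is rank(N^{j−1}) − rank(N^j), giving [3, 1, 1]. So we have 1 block(s) of size 3, 2 block(s) of size 1 → block sizes [3, 1, 1]

Assembling the blocks gives a Jordan form
J =
  [-4,  1,  0,  0,  0]
  [ 0, -4,  1,  0,  0]
  [ 0,  0, -4,  0,  0]
  [ 0,  0,  0, -4,  0]
  [ 0,  0,  0,  0, -4]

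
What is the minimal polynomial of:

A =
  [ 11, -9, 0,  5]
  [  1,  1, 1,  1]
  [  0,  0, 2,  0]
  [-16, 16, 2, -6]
x^3 - 6*x^2 + 12*x - 8

The characteristic polynomial is χ_A(x) = (x - 2)^4, so the eigenvalues are known. The minimal polynomial is
  m_A(x) = Π_λ (x − λ)^{k_λ}
where k_λ is the size of the *largest* Jordan block for λ (equivalently, the smallest k with (A − λI)^k v = 0 for every generalised eigenvector v of λ).

  λ = 2: largest Jordan block has size 3, contributing (x − 2)^3

So m_A(x) = (x - 2)^3 = x^3 - 6*x^2 + 12*x - 8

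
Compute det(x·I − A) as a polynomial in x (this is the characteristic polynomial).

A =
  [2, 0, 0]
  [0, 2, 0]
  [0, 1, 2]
x^3 - 6*x^2 + 12*x - 8

Expanding det(x·I − A) (e.g. by cofactor expansion or by noting that A is similar to its Jordan form J, which has the same characteristic polynomial as A) gives
  χ_A(x) = x^3 - 6*x^2 + 12*x - 8
which factors as (x - 2)^3. The eigenvalues (with algebraic multiplicities) are λ = 2 with multiplicity 3.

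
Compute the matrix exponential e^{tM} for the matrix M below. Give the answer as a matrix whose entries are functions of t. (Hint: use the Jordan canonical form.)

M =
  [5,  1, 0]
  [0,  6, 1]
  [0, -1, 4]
e^{tM} =
  [exp(5*t), t^2*exp(5*t)/2 + t*exp(5*t), t^2*exp(5*t)/2]
  [0, t*exp(5*t) + exp(5*t), t*exp(5*t)]
  [0, -t*exp(5*t), -t*exp(5*t) + exp(5*t)]

Strategy: write M = P · J · P⁻¹ where J is a Jordan canonical form, so e^{tM} = P · e^{tJ} · P⁻¹, and e^{tJ} can be computed block-by-block.

M has Jordan form
J =
  [5, 1, 0]
  [0, 5, 1]
  [0, 0, 5]
(up to reordering of blocks).

Per-block formulas:
  For a 3×3 Jordan block J_3(5): exp(t · J_3(5)) = e^(5t)·(I + t·N + (t^2/2)·N^2), where N is the 3×3 nilpotent shift.

After assembling e^{tJ} and conjugating by P, we get:

e^{tM} =
  [exp(5*t), t^2*exp(5*t)/2 + t*exp(5*t), t^2*exp(5*t)/2]
  [0, t*exp(5*t) + exp(5*t), t*exp(5*t)]
  [0, -t*exp(5*t), -t*exp(5*t) + exp(5*t)]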